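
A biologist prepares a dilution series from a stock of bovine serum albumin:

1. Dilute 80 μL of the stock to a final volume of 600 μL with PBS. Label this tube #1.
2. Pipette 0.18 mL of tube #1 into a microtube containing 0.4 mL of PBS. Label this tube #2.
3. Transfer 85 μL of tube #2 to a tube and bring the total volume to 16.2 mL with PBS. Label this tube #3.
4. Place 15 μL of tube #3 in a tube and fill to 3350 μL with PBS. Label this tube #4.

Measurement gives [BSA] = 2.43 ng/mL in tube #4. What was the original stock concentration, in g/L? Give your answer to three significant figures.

Step 1: 80 μL brought to 600 μL → factor 600/80 = 7.5
Step 2: 0.18 mL + 0.4 mL = 0.58 mL total → factor 0.58/0.18 = 3.2222
Step 3: 85 μL brought to 16.2 mL → factor 16200/85 = 190.59
Step 4: 15 μL brought to 3350 μL → factor 3350/15 = 223.33
Overall dilution factor = 7.5 × 3.2222 × 190.59 × 223.33 = 1.0286 × 10^6
Stock = 2.43 ng/mL × 1.0286 × 10^6 = 2.500 × 10^6 ng/mL = 2.50 g/L

2.50 g/L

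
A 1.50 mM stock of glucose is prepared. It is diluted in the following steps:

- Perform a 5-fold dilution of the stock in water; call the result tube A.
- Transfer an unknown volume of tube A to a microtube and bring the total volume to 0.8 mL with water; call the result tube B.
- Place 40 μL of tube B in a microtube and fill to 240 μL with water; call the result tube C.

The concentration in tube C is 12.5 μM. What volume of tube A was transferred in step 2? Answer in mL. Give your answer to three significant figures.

Step 1: 5-fold → factor 5
Step 2: v brought to 0.8 mL → factor = 0.8 mL/v
Step 3: 40 μL brought to 240 μL → factor 240/40 = 6
Product of known-step factors = 30
Overall factor = 1.50 mM / (12.5 μM) = 120
Step-2 factor = 120 / 30 = 4
v = 0.8 mL / 4 = 0.200 mL

0.200 mL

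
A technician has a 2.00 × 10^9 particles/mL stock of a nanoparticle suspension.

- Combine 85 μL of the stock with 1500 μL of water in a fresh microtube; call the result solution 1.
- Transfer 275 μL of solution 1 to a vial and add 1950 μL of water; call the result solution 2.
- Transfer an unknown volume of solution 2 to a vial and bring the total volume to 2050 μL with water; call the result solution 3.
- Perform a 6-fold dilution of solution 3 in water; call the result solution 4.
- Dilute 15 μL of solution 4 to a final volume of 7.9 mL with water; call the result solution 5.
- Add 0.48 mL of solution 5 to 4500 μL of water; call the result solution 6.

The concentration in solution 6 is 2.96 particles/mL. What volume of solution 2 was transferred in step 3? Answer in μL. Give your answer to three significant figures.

Step 1: 85 μL + 1500 μL = 1585 μL total → factor 1585/85 = 18.647
Step 2: 275 μL + 1950 μL = 2225 μL total → factor 2225/275 = 8.0909
Step 3: v brought to 2050 μL → factor = 2050 μL/v
Step 4: 6-fold → factor 6
Step 5: 15 μL brought to 7.9 mL → factor 7900/15 = 526.67
Step 6: 0.48 mL + 4500 μL = 4.98 mL total → factor 4.98/0.48 = 10.375
Product of known-step factors = 4.9463 × 10^6
Overall factor = 2.00 × 10^9 particles/mL / (2.96 particles/mL) = 6.7568 × 10^8
Step-3 factor = 6.7568 × 10^8 / 4.9463 × 10^6 = 136.6
v = 2050 μL / 136.6 = 15.0 μL

15.0 μL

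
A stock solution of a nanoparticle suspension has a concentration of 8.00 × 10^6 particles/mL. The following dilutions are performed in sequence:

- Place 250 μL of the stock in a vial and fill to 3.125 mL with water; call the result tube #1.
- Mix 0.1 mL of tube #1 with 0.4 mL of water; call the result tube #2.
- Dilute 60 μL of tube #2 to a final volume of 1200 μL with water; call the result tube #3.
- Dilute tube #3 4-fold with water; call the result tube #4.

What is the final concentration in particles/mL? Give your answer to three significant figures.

1.60 × 10^3 particles/mL

Step 1: 250 μL brought to 3.125 mL → factor 3125/250 = 12.5
Step 2: 0.1 mL + 0.4 mL = 0.5 mL total → factor 0.5/0.1 = 5
Step 3: 60 μL brought to 1200 μL → factor 1200/60 = 20
Step 4: 4-fold → factor 4
Overall dilution factor = 12.5 × 5 × 20 × 4 = 5000
Final = 8.00 × 10^6 particles/mL / 5000 = 1.60 × 10^3 particles/mL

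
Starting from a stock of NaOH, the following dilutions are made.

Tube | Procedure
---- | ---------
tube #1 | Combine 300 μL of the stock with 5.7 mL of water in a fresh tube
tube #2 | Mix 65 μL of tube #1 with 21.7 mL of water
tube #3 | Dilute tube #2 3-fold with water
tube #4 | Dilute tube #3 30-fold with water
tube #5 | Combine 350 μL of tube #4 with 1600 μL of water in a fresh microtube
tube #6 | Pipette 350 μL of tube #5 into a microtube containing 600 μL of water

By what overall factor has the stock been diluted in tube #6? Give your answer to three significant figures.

9.11 × 10^6

Step 1: 300 μL + 5.7 mL = 6000 μL total → factor 6000/300 = 20
Step 2: 65 μL + 21.7 mL = 21765 μL total → factor 21765/65 = 334.85
Step 3: 3-fold → factor 3
Step 4: 30-fold → factor 30
Step 5: 350 μL + 1600 μL = 1950 μL total → factor 1950/350 = 5.5714
Step 6: 350 μL + 600 μL = 950 μL total → factor 950/350 = 2.7143
Overall dilution factor = 20 × 334.85 × 3 × 30 × 5.5714 × 2.7143 = 9.1146 × 10^6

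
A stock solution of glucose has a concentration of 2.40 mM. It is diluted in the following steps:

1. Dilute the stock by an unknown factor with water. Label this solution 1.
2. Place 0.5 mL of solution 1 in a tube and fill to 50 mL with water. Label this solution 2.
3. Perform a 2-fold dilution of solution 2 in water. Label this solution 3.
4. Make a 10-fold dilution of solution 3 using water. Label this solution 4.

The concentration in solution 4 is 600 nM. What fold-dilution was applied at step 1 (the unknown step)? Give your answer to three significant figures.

2.00-fold

Step 1: unknown factor x
Step 2: 0.5 mL brought to 50 mL → factor 50/0.5 = 100
Step 3: 2-fold → factor 2
Step 4: 10-fold → factor 10
Product of known-step factors = 2000
Overall factor = 2.40 mM / (600 nM) = 4000
x = 4000 / 2000 = 2.00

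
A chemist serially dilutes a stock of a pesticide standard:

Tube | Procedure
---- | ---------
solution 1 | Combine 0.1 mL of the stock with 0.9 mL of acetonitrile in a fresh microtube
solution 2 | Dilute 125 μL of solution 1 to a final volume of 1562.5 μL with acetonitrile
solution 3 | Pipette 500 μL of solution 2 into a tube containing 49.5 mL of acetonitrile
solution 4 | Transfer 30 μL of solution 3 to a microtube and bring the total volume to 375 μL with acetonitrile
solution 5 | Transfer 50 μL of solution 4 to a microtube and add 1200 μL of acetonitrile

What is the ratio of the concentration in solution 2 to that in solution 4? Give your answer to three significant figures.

1.25 × 10^3

Step 1: 0.1 mL + 0.9 mL = 1 mL total → factor 1/0.1 = 10
Step 2: 125 μL brought to 1562.5 μL → factor 1562.5/125 = 12.5
Step 3: 500 μL + 49.5 mL = 50000 μL total → factor 50000/500 = 100
Step 4: 30 μL brought to 375 μL → factor 375/30 = 12.5
Dilution factor to solution 2 = 125; to solution 4 = 1.5625 × 10^5
[solution 2]/[solution 4] = (factor to solution 4)/(factor to solution 2) = 1.5625 × 10^5/125 = 1.25 × 10^3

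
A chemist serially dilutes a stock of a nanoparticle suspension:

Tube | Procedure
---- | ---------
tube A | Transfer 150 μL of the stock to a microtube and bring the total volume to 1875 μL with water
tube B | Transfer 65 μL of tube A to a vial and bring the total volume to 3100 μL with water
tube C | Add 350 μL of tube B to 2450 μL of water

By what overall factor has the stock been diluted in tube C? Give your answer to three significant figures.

4.77 × 10^3

Step 1: 150 μL brought to 1875 μL → factor 1875/150 = 12.5
Step 2: 65 μL brought to 3100 μL → factor 3100/65 = 47.692
Step 3: 350 μL + 2450 μL = 2800 μL total → factor 2800/350 = 8
Overall dilution factor = 12.5 × 47.692 × 8 = 4769.2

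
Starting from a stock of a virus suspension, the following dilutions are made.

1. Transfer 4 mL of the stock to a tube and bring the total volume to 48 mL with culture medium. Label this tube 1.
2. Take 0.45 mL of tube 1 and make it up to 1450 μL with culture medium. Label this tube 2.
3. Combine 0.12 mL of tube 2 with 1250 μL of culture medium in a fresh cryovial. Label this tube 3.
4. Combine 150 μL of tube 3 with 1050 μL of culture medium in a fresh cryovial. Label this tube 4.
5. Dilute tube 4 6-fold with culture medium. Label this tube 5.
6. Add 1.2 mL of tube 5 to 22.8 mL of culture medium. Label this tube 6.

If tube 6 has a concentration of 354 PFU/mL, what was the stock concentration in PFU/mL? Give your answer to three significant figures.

1.50 × 10^8 PFU/mL

Step 1: 4 mL brought to 48 mL → factor 48/4 = 12
Step 2: 0.45 mL brought to 1450 μL → factor 1.45/0.45 = 3.2222
Step 3: 0.12 mL + 1250 μL = 1.37 mL total → factor 1.37/0.12 = 11.417
Step 4: 150 μL + 1050 μL = 1200 μL total → factor 1200/150 = 8
Step 5: 6-fold → factor 6
Step 6: 1.2 mL + 22.8 mL = 24 mL total → factor 24/1.2 = 20
Overall dilution factor = 12 × 3.2222 × 11.417 × 8 × 6 × 20 = 4.2379 × 10^5
Stock = 354 PFU/mL × 4.2379 × 10^5 = 1.50 × 10^8 PFU/mL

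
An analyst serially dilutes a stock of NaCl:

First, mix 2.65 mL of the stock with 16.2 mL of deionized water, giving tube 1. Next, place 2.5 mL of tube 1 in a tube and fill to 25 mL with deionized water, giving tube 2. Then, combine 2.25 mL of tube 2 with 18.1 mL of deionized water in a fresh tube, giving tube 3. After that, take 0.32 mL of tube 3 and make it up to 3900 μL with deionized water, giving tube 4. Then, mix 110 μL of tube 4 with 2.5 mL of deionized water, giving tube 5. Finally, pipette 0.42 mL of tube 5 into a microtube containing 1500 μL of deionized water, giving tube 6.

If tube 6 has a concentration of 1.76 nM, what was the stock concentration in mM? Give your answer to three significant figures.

1.50 mM

Step 1: 2.65 mL + 16.2 mL = 18.85 mL total → factor 18.85/2.65 = 7.1132
Step 2: 2.5 mL brought to 25 mL → factor 25/2.5 = 10
Step 3: 2.25 mL + 18.1 mL = 20.35 mL total → factor 20.35/2.25 = 9.0444
Step 4: 0.32 mL brought to 3900 μL → factor 3.9/0.32 = 12.188
Step 5: 110 μL + 2.5 mL = 2610 μL total → factor 2610/110 = 23.727
Step 6: 0.42 mL + 1500 μL = 1.92 mL total → factor 1.92/0.42 = 4.5714
Overall dilution factor = 7.1132 × 10 × 9.0444 × 12.188 × 23.727 × 4.5714 = 8.5048 × 10^5
Stock = 1.76 nM × 8.5048 × 10^5 = 1.497 × 10^6 nM = 1.50 mM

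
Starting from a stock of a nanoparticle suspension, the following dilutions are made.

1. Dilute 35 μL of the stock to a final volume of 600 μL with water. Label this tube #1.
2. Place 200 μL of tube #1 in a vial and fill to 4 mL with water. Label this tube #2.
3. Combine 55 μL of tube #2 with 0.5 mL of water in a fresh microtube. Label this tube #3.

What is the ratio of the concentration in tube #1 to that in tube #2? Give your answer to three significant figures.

20.0

Step 1: 35 μL brought to 600 μL → factor 600/35 = 17.143
Step 2: 200 μL brought to 4 mL → factor 4000/200 = 20
Dilution factor to tube #1 = 17.143; to tube #2 = 342.86
[tube #1]/[tube #2] = (factor to tube #2)/(factor to tube #1) = 342.86/17.143 = 20.0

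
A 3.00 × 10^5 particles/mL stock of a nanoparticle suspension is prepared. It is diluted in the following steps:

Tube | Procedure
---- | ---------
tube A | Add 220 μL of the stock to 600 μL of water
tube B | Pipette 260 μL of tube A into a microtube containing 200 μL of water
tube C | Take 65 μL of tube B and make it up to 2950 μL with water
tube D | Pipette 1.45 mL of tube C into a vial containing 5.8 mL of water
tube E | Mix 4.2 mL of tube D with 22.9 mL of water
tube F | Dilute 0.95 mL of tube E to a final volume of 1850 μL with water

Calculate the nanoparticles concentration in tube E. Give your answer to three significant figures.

31.1 particles/mL

Step 1: 220 μL + 600 μL = 820 μL total → factor 820/220 = 3.7273
Step 2: 260 μL + 200 μL = 460 μL total → factor 460/260 = 1.7692
Step 3: 65 μL brought to 2950 μL → factor 2950/65 = 45.385
Step 4: 1.45 mL + 5.8 mL = 7.25 mL total → factor 7.25/1.45 = 5
Step 5: 4.2 mL + 22.9 mL = 27.1 mL total → factor 27.1/4.2 = 6.4524
Dilution factor through tube E = 3.7273 × 1.7692 × 45.385 × 5 × 6.4524 = 9655.5
[tube E] = 3.00 × 10^5 particles/mL / 9655.5 = 31.1 particles/mL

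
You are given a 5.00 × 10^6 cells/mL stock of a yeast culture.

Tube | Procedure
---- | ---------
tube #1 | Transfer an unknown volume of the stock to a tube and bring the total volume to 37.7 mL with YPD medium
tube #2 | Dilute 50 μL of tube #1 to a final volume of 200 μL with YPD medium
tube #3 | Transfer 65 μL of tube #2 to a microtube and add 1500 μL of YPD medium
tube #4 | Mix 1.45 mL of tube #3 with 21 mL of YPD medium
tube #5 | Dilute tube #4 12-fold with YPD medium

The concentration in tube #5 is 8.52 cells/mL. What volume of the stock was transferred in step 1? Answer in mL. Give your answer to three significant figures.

1.15 mL

Step 1: v brought to 37.7 mL → factor = 37.7 mL/v
Step 2: 50 μL brought to 200 μL → factor 200/50 = 4
Step 3: 65 μL + 1500 μL = 1565 μL total → factor 1565/65 = 24.077
Step 4: 1.45 mL + 21 mL = 22.45 mL total → factor 22.45/1.45 = 15.483
Step 5: 12-fold → factor 12
Product of known-step factors = 17893
Overall factor = 5.00 × 10^6 cells/mL / (8.52 cells/mL) = 5.8685 × 10^5
Step-1 factor = 5.8685 × 10^5 / 17893 = 32.797
v = 37.7 mL / 32.797 = 1.15 mL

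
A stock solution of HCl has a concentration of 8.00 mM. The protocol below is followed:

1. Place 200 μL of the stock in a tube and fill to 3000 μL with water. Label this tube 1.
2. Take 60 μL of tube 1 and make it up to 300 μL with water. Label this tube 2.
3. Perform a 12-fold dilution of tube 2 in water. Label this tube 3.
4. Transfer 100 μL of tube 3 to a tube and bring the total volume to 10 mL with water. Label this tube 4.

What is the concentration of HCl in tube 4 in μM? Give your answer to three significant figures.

Step 1: 200 μL brought to 3000 μL → factor 3000/200 = 15
Step 2: 60 μL brought to 300 μL → factor 300/60 = 5
Step 3: 12-fold → factor 12
Step 4: 100 μL brought to 10 mL → factor 10000/100 = 100
Overall dilution factor = 15 × 5 × 12 × 100 = 90000
Final = 8.00 mM / 90000 = 8.889 × 10^-5 mM = 0.0889 μM

0.0889 μM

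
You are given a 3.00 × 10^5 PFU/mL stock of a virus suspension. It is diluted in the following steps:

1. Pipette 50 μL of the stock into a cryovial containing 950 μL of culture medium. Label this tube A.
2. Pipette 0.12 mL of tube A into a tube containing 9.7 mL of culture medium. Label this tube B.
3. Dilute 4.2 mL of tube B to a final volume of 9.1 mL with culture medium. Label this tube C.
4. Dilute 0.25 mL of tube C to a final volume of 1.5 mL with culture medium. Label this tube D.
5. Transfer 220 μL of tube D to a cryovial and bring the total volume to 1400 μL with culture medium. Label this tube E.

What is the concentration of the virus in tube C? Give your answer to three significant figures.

Step 1: 50 μL + 950 μL = 1000 μL total → factor 1000/50 = 20
Step 2: 0.12 mL + 9.7 mL = 9.82 mL total → factor 9.82/0.12 = 81.833
Step 3: 4.2 mL brought to 9.1 mL → factor 9.1/4.2 = 2.1667
Dilution factor through tube C = 20 × 81.833 × 2.1667 = 3546.1
[tube C] = 3.00 × 10^5 PFU/mL / 3546.1 = 84.6 PFU/mL

84.6 PFU/mL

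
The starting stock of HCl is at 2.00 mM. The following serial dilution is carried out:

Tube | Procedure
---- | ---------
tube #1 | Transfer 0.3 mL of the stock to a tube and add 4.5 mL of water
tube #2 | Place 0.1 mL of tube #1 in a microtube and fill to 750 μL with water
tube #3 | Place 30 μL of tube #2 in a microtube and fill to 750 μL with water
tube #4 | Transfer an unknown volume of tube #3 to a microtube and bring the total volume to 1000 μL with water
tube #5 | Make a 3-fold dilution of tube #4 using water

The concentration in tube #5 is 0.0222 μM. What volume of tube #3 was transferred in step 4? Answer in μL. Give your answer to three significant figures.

Step 1: 0.3 mL + 4.5 mL = 4.8 mL total → factor 4.8/0.3 = 16
Step 2: 0.1 mL brought to 750 μL → factor 0.75/0.1 = 7.5
Step 3: 30 μL brought to 750 μL → factor 750/30 = 25
Step 4: v brought to 1000 μL → factor = 1000 μL/v
Step 5: 3-fold → factor 3
Product of known-step factors = 9000
Overall factor = 2.00 mM / (0.0222 μM) = 90090
Step-4 factor = 90090 / 9000 = 10.01
v = 1000 μL / 10.01 = 99.9 μL

99.9 μL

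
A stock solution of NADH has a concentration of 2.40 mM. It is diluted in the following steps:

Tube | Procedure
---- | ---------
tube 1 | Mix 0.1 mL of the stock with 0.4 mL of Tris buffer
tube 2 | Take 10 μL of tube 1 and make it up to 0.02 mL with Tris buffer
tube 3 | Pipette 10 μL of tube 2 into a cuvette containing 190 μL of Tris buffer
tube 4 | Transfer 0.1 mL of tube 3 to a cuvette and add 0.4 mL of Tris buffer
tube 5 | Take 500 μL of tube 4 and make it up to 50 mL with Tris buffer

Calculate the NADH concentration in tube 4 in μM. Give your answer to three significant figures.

2.40 μM

Step 1: 0.1 mL + 0.4 mL = 0.5 mL total → factor 0.5/0.1 = 5
Step 2: 10 μL brought to 0.02 mL → factor 20/10 = 2
Step 3: 10 μL + 190 μL = 200 μL total → factor 200/10 = 20
Step 4: 0.1 mL + 0.4 mL = 0.5 mL total → factor 0.5/0.1 = 5
Dilution factor through tube 4 = 5 × 2 × 20 × 5 = 1000
[tube 4] = 2.40 mM / 1000 = 0.002400 mM = 2.40 μM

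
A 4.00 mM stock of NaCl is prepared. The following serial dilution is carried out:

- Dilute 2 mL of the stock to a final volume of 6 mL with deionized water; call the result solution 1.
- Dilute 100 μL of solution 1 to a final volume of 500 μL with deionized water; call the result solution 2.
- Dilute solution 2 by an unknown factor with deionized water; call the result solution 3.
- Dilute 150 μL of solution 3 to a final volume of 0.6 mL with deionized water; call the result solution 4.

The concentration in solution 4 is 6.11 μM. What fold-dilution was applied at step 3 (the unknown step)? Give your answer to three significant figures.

10.9-fold

Step 1: 2 mL brought to 6 mL → factor 6/2 = 3
Step 2: 100 μL brought to 500 μL → factor 500/100 = 5
Step 3: unknown factor x
Step 4: 150 μL brought to 0.6 mL → factor 600/150 = 4
Product of known-step factors = 60
Overall factor = 4.00 mM / (6.11 μM) = 654.66
x = 654.66 / 60 = 10.9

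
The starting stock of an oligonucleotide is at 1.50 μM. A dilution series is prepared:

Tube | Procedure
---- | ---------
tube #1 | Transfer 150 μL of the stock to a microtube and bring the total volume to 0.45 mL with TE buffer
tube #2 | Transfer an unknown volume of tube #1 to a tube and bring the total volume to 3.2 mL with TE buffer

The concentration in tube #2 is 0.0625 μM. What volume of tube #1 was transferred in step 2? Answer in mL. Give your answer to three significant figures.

Step 1: 150 μL brought to 0.45 mL → factor 450/150 = 3
Step 2: v brought to 3.2 mL → factor = 3.2 mL/v
Product of known-step factors = 3
Overall factor = 1.50 μM / (0.0625 μM) = 24
Step-2 factor = 24 / 3 = 8
v = 3.2 mL / 8 = 0.400 mL

0.400 mL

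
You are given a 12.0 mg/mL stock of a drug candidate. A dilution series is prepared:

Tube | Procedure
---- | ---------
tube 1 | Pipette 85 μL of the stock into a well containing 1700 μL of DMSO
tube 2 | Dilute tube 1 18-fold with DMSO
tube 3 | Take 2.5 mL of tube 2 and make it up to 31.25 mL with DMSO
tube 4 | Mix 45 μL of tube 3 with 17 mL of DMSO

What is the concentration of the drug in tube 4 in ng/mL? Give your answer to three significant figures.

6.70 ng/mL

Step 1: 85 μL + 1700 μL = 1785 μL total → factor 1785/85 = 21
Step 2: 18-fold → factor 18
Step 3: 2.5 mL brought to 31.25 mL → factor 31.25/2.5 = 12.5
Step 4: 45 μL + 17 mL = 17045 μL total → factor 17045/45 = 378.78
Overall dilution factor = 21 × 18 × 12.5 × 378.78 = 1.7897 × 10^6
Final = 12.0 mg/mL / 1.7897 × 10^6 = 6.705 × 10^-6 mg/mL = 6.70 ng/mL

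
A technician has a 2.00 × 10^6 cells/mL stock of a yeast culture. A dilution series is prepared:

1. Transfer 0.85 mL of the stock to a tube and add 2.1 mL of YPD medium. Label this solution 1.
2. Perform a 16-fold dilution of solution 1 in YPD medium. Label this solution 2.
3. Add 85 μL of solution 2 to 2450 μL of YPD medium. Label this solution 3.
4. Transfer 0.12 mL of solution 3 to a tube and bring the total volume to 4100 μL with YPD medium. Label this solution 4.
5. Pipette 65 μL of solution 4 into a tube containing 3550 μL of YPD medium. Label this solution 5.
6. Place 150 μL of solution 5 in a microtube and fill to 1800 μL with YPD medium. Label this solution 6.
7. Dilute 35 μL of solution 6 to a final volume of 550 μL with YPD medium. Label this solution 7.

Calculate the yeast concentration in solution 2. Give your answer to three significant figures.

3.60 × 10^4 cells/mL

Step 1: 0.85 mL + 2.1 mL = 2.95 mL total → factor 2.95/0.85 = 3.4706
Step 2: 16-fold → factor 16
Dilution factor through solution 2 = 3.4706 × 16 = 55.529
[solution 2] = 2.00 × 10^6 cells/mL / 55.529 = 3.60 × 10^4 cells/mL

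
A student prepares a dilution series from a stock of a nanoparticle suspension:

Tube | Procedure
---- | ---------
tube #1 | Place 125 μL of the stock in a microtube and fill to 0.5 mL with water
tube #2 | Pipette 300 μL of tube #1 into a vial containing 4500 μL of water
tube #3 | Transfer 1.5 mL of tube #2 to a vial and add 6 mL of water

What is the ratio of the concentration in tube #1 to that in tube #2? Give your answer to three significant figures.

16.0

Step 1: 125 μL brought to 0.5 mL → factor 500/125 = 4
Step 2: 300 μL + 4500 μL = 4800 μL total → factor 4800/300 = 16
Dilution factor to tube #1 = 4; to tube #2 = 64
[tube #1]/[tube #2] = (factor to tube #2)/(factor to tube #1) = 64/4 = 16.0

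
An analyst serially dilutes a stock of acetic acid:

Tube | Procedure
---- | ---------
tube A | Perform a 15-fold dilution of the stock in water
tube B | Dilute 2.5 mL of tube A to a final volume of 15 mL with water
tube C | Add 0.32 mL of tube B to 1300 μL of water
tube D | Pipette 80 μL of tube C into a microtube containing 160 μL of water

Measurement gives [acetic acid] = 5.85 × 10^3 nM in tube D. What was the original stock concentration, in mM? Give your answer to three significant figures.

8.00 mM

Step 1: 15-fold → factor 15
Step 2: 2.5 mL brought to 15 mL → factor 15/2.5 = 6
Step 3: 0.32 mL + 1300 μL = 1.62 mL total → factor 1.62/0.32 = 5.0625
Step 4: 80 μL + 160 μL = 240 μL total → factor 240/80 = 3
Overall dilution factor = 15 × 6 × 5.0625 × 3 = 1366.9
Stock = 5.85 × 10^3 nM × 1366.9 = 7.996 × 10^6 nM = 8.00 mM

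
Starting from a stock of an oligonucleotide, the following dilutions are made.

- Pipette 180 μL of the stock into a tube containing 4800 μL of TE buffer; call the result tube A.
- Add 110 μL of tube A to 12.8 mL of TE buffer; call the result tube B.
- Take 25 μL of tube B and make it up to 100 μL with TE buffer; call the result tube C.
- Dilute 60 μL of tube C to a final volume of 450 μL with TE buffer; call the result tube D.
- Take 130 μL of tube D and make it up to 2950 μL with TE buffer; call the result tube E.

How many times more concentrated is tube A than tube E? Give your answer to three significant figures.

7.99 × 10^4

Step 1: 180 μL + 4800 μL = 4980 μL total → factor 4980/180 = 27.667
Step 2: 110 μL + 12.8 mL = 12910 μL total → factor 12910/110 = 117.36
Step 3: 25 μL brought to 100 μL → factor 100/25 = 4
Step 4: 60 μL brought to 450 μL → factor 450/60 = 7.5
Step 5: 130 μL brought to 2950 μL → factor 2950/130 = 22.692
Dilution factor to tube A = 27.667; to tube E = 2.2105 × 10^6
[tube A]/[tube E] = (factor to tube E)/(factor to tube A) = 2.2105 × 10^6/27.667 = 7.99 × 10^4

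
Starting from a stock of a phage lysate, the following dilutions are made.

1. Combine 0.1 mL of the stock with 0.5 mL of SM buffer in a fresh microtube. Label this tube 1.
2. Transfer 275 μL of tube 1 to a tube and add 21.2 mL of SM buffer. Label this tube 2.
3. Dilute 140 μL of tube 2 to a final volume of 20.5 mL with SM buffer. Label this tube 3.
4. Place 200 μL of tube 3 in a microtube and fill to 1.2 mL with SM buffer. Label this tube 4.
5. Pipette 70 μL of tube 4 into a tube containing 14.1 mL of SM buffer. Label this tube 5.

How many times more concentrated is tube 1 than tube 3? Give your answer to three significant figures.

Step 1: 0.1 mL + 0.5 mL = 0.6 mL total → factor 0.6/0.1 = 6
Step 2: 275 μL + 21.2 mL = 21475 μL total → factor 21475/275 = 78.091
Step 3: 140 μL brought to 20.5 mL → factor 20500/140 = 146.43
Dilution factor to tube 1 = 6; to tube 3 = 68608
[tube 1]/[tube 3] = (factor to tube 3)/(factor to tube 1) = 68608/6 = 1.14 × 10^4

1.14 × 10^4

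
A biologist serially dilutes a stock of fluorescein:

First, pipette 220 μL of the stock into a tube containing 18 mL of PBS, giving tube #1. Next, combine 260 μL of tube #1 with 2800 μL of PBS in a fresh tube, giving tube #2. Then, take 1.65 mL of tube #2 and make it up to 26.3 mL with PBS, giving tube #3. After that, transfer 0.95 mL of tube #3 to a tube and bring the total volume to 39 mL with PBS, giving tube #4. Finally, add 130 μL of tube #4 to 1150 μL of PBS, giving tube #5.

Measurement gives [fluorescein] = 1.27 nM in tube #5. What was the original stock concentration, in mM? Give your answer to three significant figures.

7.98 mM

Step 1: 220 μL + 18 mL = 18220 μL total → factor 18220/220 = 82.818
Step 2: 260 μL + 2800 μL = 3060 μL total → factor 3060/260 = 11.769
Step 3: 1.65 mL brought to 26.3 mL → factor 26.3/1.65 = 15.939
Step 4: 0.95 mL brought to 39 mL → factor 39/0.95 = 41.053
Step 5: 130 μL + 1150 μL = 1280 μL total → factor 1280/130 = 9.8462
Overall dilution factor = 82.818 × 11.769 × 15.939 × 41.053 × 9.8462 = 6.2799 × 10^6
Stock = 1.27 nM × 6.2799 × 10^6 = 7.975 × 10^6 nM = 7.98 mM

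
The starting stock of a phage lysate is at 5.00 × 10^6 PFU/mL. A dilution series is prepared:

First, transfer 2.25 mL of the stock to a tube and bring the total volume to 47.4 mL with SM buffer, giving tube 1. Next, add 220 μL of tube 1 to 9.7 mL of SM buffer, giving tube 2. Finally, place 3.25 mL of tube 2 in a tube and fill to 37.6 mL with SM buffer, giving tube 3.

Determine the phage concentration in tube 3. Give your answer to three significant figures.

Step 1: 2.25 mL brought to 47.4 mL → factor 47.4/2.25 = 21.067
Step 2: 220 μL + 9.7 mL = 9920 μL total → factor 9920/220 = 45.091
Step 3: 3.25 mL brought to 37.6 mL → factor 37.6/3.25 = 11.569
Overall dilution factor = 21.067 × 45.091 × 11.569 = 10990
Final = 5.00 × 10^6 PFU/mL / 10990 = 455 PFU/mL

455 PFU/mL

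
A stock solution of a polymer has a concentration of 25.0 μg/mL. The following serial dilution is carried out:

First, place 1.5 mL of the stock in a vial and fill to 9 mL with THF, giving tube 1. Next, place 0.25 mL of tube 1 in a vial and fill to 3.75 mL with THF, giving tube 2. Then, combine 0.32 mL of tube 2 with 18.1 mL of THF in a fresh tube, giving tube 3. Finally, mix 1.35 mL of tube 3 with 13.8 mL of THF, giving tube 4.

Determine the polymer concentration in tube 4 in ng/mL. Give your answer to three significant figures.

0.430 ng/mL

Step 1: 1.5 mL brought to 9 mL → factor 9/1.5 = 6
Step 2: 0.25 mL brought to 3.75 mL → factor 3.75/0.25 = 15
Step 3: 0.32 mL + 18.1 mL = 18.42 mL total → factor 18.42/0.32 = 57.562
Step 4: 1.35 mL + 13.8 mL = 15.15 mL total → factor 15.15/1.35 = 11.222
Overall dilution factor = 6 × 15 × 57.562 × 11.222 = 58138
Final = 25.0 μg/mL / 58138 = 0.0004300 μg/mL = 0.430 ng/mL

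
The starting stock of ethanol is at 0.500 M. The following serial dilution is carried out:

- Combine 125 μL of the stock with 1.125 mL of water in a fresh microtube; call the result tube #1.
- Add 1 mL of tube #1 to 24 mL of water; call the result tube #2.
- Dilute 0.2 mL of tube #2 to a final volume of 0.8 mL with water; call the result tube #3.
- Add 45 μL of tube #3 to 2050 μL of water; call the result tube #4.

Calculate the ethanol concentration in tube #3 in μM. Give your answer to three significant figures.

500 μM

Step 1: 125 μL + 1.125 mL = 1250 μL total → factor 1250/125 = 10
Step 2: 1 mL + 24 mL = 25 mL total → factor 25/1 = 25
Step 3: 0.2 mL brought to 0.8 mL → factor 0.8/0.2 = 4
Dilution factor through tube #3 = 10 × 25 × 4 = 1000
[tube #3] = 0.500 M / 1000 = 0.0005000 M = 500 μM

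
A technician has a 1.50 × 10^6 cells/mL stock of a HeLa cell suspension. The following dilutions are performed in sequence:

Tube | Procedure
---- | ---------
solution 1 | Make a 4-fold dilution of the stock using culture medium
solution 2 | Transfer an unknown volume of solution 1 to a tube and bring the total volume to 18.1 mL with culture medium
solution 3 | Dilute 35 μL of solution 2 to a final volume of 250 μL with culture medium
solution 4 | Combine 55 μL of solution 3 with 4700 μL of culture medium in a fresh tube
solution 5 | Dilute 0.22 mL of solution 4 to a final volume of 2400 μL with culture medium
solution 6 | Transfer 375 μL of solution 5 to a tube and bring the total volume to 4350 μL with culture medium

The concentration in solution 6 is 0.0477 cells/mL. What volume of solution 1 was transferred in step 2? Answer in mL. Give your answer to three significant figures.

Step 1: 4-fold → factor 4
Step 2: v brought to 18.1 mL → factor = 18.1 mL/v
Step 3: 35 μL brought to 250 μL → factor 250/35 = 7.1429
Step 4: 55 μL + 4700 μL = 4755 μL total → factor 4755/55 = 86.455
Step 5: 0.22 mL brought to 2400 μL → factor 2.4/0.22 = 10.909
Step 6: 375 μL brought to 4350 μL → factor 4350/375 = 11.6
Product of known-step factors = 3.1258 × 10^5
Overall factor = 1.50 × 10^6 cells/mL / (0.0477 cells/mL) = 3.1447 × 10^7
Step-2 factor = 3.1447 × 10^7 / 3.1258 × 10^5 = 100.6
v = 18.1 mL / 100.6 = 0.180 mL

0.180 mL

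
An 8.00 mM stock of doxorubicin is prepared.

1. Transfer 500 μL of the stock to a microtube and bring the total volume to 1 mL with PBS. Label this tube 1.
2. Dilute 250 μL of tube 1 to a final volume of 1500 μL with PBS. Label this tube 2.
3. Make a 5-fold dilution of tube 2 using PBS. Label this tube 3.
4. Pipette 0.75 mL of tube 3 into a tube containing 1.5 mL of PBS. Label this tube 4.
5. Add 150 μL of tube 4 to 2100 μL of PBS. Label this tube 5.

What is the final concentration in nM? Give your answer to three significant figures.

Step 1: 500 μL brought to 1 mL → factor 1000/500 = 2
Step 2: 250 μL brought to 1500 μL → factor 1500/250 = 6
Step 3: 5-fold → factor 5
Step 4: 0.75 mL + 1.5 mL = 2.25 mL total → factor 2.25/0.75 = 3
Step 5: 150 μL + 2100 μL = 2250 μL total → factor 2250/150 = 15
Overall dilution factor = 2 × 6 × 5 × 3 × 15 = 2700
Final = 8.00 mM / 2700 = 0.002963 mM = 2.96 × 10^3 nM

2.96 × 10^3 nM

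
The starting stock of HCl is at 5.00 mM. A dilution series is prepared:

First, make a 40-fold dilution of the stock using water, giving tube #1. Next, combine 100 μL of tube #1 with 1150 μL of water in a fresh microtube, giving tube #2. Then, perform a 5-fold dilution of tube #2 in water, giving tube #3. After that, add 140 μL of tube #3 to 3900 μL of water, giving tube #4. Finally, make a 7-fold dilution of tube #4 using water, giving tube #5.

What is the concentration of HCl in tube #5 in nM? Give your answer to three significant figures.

9.90 nM

Step 1: 40-fold → factor 40
Step 2: 100 μL + 1150 μL = 1250 μL total → factor 1250/100 = 12.5
Step 3: 5-fold → factor 5
Step 4: 140 μL + 3900 μL = 4040 μL total → factor 4040/140 = 28.857
Step 5: 7-fold → factor 7
Overall dilution factor = 40 × 12.5 × 5 × 28.857 × 7 = 5.05 × 10^5
Final = 5.00 mM / 5.05 × 10^5 = 9.901 × 10^-6 mM = 9.90 nM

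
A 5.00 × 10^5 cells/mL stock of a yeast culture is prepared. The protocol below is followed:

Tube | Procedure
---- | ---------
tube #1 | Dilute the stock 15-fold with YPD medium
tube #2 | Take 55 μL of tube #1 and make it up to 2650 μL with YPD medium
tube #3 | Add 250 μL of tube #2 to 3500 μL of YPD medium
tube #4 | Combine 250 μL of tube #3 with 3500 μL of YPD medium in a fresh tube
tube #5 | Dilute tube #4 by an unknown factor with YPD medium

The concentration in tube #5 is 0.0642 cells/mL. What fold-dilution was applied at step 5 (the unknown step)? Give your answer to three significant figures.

47.9-fold

Step 1: 15-fold → factor 15
Step 2: 55 μL brought to 2650 μL → factor 2650/55 = 48.182
Step 3: 250 μL + 3500 μL = 3750 μL total → factor 3750/250 = 15
Step 4: 250 μL + 3500 μL = 3750 μL total → factor 3750/250 = 15
Step 5: unknown factor x
Product of known-step factors = 1.6261 × 10^5
Overall factor = 5.00 × 10^5 cells/mL / (0.0642 cells/mL) = 7.7882 × 10^6
x = 7.7882 × 10^6 / 1.6261 × 10^5 = 47.9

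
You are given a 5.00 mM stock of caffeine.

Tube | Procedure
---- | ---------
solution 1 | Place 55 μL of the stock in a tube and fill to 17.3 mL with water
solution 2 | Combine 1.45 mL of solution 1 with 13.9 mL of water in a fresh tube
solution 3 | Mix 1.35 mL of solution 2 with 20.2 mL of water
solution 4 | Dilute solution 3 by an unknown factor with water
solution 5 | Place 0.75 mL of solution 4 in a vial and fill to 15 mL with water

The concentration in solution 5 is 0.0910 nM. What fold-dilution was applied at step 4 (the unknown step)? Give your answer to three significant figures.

51.7-fold

Step 1: 55 μL brought to 17.3 mL → factor 17300/55 = 314.55
Step 2: 1.45 mL + 13.9 mL = 15.35 mL total → factor 15.35/1.45 = 10.586
Step 3: 1.35 mL + 20.2 mL = 21.55 mL total → factor 21.55/1.35 = 15.963
Step 4: unknown factor x
Step 5: 0.75 mL brought to 15 mL → factor 15/0.75 = 20
Product of known-step factors = 1.0631 × 10^6
Overall factor = 5.00 mM / (0.0910 nM) = 5.4945 × 10^7
x = 5.4945 × 10^7 / 1.0631 × 10^6 = 51.7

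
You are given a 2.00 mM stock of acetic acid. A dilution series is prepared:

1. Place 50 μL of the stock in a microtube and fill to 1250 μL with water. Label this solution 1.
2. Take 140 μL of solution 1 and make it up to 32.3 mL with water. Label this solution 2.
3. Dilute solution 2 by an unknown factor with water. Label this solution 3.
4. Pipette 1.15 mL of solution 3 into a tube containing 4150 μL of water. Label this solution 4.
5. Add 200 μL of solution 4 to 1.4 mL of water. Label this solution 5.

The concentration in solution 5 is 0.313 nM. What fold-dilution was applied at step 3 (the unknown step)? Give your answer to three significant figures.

Step 1: 50 μL brought to 1250 μL → factor 1250/50 = 25
Step 2: 140 μL brought to 32.3 mL → factor 32300/140 = 230.71
Step 3: unknown factor x
Step 4: 1.15 mL + 4150 μL = 5.3 mL total → factor 5.3/1.15 = 4.6087
Step 5: 200 μL + 1.4 mL = 1600 μL total → factor 1600/200 = 8
Product of known-step factors = 2.1266 × 10^5
Overall factor = 2.00 mM / (0.313 nM) = 6.3898 × 10^6
x = 6.3898 × 10^6 / 2.1266 × 10^5 = 30.0

30.0-fold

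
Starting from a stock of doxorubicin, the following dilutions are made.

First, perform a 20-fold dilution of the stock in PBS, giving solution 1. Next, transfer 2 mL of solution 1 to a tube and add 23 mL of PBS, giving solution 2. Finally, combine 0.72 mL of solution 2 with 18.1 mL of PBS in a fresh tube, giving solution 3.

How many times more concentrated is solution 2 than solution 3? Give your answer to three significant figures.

Step 1: 20-fold → factor 20
Step 2: 2 mL + 23 mL = 25 mL total → factor 25/2 = 12.5
Step 3: 0.72 mL + 18.1 mL = 18.82 mL total → factor 18.82/0.72 = 26.139
Dilution factor to solution 2 = 250; to solution 3 = 6534.7
[solution 2]/[solution 3] = (factor to solution 3)/(factor to solution 2) = 6534.7/250 = 26.1

26.1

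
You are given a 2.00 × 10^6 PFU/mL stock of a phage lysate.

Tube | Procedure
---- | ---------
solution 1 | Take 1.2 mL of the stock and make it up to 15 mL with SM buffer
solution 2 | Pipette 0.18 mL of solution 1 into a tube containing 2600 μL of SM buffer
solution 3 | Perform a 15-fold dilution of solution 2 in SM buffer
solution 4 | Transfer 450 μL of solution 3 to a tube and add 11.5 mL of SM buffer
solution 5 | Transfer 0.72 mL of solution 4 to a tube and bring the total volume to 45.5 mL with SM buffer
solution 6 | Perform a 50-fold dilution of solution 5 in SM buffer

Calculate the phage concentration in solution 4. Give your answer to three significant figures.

Step 1: 1.2 mL brought to 15 mL → factor 15/1.2 = 12.5
Step 2: 0.18 mL + 2600 μL = 2.78 mL total → factor 2.78/0.18 = 15.444
Step 3: 15-fold → factor 15
Step 4: 450 μL + 11.5 mL = 11950 μL total → factor 11950/450 = 26.556
Dilution factor through solution 4 = 12.5 × 15.444 × 15 × 26.556 = 76900
[solution 4] = 2.00 × 10^6 PFU/mL / 76900 = 26.0 PFU/mL

26.0 PFU/mL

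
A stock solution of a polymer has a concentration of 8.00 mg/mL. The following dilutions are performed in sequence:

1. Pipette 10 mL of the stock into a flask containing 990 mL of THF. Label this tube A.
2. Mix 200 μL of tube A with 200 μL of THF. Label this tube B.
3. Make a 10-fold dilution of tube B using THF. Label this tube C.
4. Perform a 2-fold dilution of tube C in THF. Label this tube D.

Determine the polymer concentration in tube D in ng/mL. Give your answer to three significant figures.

2.00 × 10^3 ng/mL

Step 1: 10 mL + 990 mL = 1000 mL total → factor 1000/10 = 100
Step 2: 200 μL + 200 μL = 400 μL total → factor 400/200 = 2
Step 3: 10-fold → factor 10
Step 4: 2-fold → factor 2
Overall dilution factor = 100 × 2 × 10 × 2 = 4000
Final = 8.00 mg/mL / 4000 = 0.002000 mg/mL = 2.00 × 10^3 ng/mL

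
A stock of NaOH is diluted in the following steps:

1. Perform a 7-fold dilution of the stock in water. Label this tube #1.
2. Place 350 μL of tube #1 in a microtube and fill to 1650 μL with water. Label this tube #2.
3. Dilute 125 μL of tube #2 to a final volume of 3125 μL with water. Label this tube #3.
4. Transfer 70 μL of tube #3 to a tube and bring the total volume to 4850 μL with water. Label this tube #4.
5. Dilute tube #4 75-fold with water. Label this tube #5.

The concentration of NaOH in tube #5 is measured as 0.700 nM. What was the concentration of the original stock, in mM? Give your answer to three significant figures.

Step 1: 7-fold → factor 7
Step 2: 350 μL brought to 1650 μL → factor 1650/350 = 4.7143
Step 3: 125 μL brought to 3125 μL → factor 3125/125 = 25
Step 4: 70 μL brought to 4850 μL → factor 4850/70 = 69.286
Step 5: 75-fold → factor 75
Overall dilution factor = 7 × 4.7143 × 25 × 69.286 × 75 = 4.2871 × 10^6
Stock = 0.700 nM × 4.2871 × 10^6 = 3.001 × 10^6 nM = 3.00 mM

3.00 mM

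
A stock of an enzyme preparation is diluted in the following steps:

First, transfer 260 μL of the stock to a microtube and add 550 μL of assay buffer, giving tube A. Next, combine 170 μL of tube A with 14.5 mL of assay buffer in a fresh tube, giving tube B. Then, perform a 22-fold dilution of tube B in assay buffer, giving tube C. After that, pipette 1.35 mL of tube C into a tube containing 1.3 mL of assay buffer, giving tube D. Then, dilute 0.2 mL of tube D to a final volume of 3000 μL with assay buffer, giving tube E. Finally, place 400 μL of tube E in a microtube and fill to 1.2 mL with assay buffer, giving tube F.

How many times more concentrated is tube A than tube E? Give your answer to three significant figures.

Step 1: 260 μL + 550 μL = 810 μL total → factor 810/260 = 3.1154
Step 2: 170 μL + 14.5 mL = 14670 μL total → factor 14670/170 = 86.294
Step 3: 22-fold → factor 22
Step 4: 1.35 mL + 1.3 mL = 2.65 mL total → factor 2.65/1.35 = 1.963
Step 5: 0.2 mL brought to 3000 μL → factor 3/0.2 = 15
Dilution factor to tube A = 3.1154; to tube E = 1.7415 × 10^5
[tube A]/[tube E] = (factor to tube E)/(factor to tube A) = 1.7415 × 10^5/3.1154 = 5.59 × 10^4

5.59 × 10^4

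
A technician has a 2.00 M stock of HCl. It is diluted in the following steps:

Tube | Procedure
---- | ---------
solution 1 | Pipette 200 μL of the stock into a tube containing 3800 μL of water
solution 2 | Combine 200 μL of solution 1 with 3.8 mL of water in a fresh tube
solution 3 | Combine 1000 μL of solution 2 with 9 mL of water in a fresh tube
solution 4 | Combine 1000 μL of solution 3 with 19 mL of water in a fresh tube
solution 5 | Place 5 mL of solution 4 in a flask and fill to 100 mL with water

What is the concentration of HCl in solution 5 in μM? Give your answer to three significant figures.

1.25 μM

Step 1: 200 μL + 3800 μL = 4000 μL total → factor 4000/200 = 20
Step 2: 200 μL + 3.8 mL = 4000 μL total → factor 4000/200 = 20
Step 3: 1000 μL + 9 mL = 10000 μL total → factor 10000/1000 = 10
Step 4: 1000 μL + 19 mL = 20000 μL total → factor 20000/1000 = 20
Step 5: 5 mL brought to 100 mL → factor 100/5 = 20
Overall dilution factor = 20 × 20 × 10 × 20 × 20 = 1.6 × 10^6
Final = 2.00 M / 1.6 × 10^6 = 1.250 × 10^-6 M = 1.25 μM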